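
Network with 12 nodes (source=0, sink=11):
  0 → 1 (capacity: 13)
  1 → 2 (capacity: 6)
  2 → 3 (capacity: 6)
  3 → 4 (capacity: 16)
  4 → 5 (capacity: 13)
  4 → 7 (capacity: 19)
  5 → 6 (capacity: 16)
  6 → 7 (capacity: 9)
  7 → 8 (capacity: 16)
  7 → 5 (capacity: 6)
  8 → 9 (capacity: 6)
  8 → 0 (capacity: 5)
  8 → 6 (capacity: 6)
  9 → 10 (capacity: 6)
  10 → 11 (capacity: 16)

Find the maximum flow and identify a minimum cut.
Max flow = 6, Min cut edges: (9,10)

Maximum flow: 6
Minimum cut: (9,10)
Partition: S = [0, 1, 2, 3, 4, 5, 6, 7, 8, 9], T = [10, 11]

Max-flow min-cut theorem verified: both equal 6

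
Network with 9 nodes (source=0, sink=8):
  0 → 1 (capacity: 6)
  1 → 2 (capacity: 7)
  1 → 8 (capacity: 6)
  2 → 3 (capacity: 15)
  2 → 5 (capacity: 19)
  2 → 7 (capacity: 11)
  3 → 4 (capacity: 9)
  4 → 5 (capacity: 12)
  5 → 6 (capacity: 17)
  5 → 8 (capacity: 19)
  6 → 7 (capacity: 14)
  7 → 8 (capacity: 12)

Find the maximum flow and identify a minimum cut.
Max flow = 6, Min cut edges: (0,1)

Maximum flow: 6
Minimum cut: (0,1)
Partition: S = [0], T = [1, 2, 3, 4, 5, 6, 7, 8]

Max-flow min-cut theorem verified: both equal 6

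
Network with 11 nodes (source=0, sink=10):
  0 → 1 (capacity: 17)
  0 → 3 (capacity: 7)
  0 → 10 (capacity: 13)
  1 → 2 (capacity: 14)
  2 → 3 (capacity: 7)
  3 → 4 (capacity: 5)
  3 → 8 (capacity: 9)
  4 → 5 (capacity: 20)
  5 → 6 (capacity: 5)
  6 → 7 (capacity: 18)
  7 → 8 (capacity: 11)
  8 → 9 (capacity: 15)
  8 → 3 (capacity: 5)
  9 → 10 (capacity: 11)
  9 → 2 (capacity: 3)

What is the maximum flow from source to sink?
Maximum flow = 24

Max flow: 24

Flow assignment:
  0 → 1: 7/17
  0 → 3: 4/7
  0 → 10: 13/13
  1 → 2: 7/14
  2 → 3: 7/7
  3 → 4: 5/5
  3 → 8: 6/9
  4 → 5: 5/20
  5 → 6: 5/5
  6 → 7: 5/18
  7 → 8: 5/11
  8 → 9: 11/15
  9 → 10: 11/11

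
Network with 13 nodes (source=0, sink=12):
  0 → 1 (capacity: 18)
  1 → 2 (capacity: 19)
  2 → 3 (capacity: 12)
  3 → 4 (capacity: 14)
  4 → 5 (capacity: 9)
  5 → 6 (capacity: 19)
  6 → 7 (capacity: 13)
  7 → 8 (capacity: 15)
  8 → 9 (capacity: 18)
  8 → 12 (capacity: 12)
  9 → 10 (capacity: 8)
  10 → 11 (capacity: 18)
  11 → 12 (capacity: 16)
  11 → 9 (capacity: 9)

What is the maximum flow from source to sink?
Maximum flow = 9

Max flow: 9

Flow assignment:
  0 → 1: 9/18
  1 → 2: 9/19
  2 → 3: 9/12
  3 → 4: 9/14
  4 → 5: 9/9
  5 → 6: 9/19
  6 → 7: 9/13
  7 → 8: 9/15
  8 → 12: 9/12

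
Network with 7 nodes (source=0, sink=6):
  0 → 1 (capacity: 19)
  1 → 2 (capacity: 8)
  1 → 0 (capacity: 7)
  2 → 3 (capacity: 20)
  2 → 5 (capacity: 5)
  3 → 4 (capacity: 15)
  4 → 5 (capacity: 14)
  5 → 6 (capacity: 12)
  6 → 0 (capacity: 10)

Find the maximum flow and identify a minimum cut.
Max flow = 8, Min cut edges: (1,2)

Maximum flow: 8
Minimum cut: (1,2)
Partition: S = [0, 1], T = [2, 3, 4, 5, 6]

Max-flow min-cut theorem verified: both equal 8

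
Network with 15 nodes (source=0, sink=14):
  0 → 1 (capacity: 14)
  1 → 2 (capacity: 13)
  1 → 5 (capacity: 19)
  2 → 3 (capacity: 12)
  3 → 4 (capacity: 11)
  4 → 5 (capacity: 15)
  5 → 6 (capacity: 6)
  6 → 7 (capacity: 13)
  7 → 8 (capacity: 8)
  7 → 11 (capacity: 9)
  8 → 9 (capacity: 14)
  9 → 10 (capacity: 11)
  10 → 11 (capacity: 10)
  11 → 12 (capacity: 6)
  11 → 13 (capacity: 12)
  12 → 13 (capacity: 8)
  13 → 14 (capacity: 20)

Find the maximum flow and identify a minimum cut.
Max flow = 6, Min cut edges: (5,6)

Maximum flow: 6
Minimum cut: (5,6)
Partition: S = [0, 1, 2, 3, 4, 5], T = [6, 7, 8, 9, 10, 11, 12, 13, 14]

Max-flow min-cut theorem verified: both equal 6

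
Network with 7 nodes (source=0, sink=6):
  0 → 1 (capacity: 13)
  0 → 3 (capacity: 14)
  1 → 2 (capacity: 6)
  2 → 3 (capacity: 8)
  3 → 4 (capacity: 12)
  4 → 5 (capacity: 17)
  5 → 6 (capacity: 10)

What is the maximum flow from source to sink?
Maximum flow = 10

Max flow: 10

Flow assignment:
  0 → 1: 6/13
  0 → 3: 4/14
  1 → 2: 6/6
  2 → 3: 6/8
  3 → 4: 10/12
  4 → 5: 10/17
  5 → 6: 10/10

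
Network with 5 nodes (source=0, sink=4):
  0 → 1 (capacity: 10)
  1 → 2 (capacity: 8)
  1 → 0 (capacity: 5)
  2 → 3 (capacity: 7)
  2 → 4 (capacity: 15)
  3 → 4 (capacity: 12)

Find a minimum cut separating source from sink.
Min cut value = 8, edges: (1,2)

Min cut value: 8
Partition: S = [0, 1], T = [2, 3, 4]
Cut edges: (1,2)

By max-flow min-cut theorem, max flow = min cut = 8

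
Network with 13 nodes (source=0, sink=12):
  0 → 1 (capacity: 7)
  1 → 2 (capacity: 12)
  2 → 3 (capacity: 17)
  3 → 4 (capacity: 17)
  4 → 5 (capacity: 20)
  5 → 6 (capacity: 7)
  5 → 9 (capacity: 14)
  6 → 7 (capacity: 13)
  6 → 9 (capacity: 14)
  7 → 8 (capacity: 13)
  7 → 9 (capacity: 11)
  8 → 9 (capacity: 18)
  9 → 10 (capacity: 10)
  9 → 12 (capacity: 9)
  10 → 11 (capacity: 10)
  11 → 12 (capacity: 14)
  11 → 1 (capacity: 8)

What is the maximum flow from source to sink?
Maximum flow = 7

Max flow: 7

Flow assignment:
  0 → 1: 7/7
  1 → 2: 7/12
  2 → 3: 7/17
  3 → 4: 7/17
  4 → 5: 7/20
  5 → 9: 7/14
  9 → 12: 7/9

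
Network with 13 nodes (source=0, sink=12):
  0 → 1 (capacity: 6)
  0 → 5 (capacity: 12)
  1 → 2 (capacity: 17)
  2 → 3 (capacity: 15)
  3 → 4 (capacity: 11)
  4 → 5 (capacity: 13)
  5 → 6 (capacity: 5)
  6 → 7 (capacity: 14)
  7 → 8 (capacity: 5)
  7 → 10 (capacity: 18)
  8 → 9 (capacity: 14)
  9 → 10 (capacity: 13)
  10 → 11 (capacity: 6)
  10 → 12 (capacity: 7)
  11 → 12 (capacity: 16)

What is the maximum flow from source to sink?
Maximum flow = 5

Max flow: 5

Flow assignment:
  0 → 1: 5/6
  1 → 2: 5/17
  2 → 3: 5/15
  3 → 4: 5/11
  4 → 5: 5/13
  5 → 6: 5/5
  6 → 7: 5/14
  7 → 10: 5/18
  10 → 12: 5/7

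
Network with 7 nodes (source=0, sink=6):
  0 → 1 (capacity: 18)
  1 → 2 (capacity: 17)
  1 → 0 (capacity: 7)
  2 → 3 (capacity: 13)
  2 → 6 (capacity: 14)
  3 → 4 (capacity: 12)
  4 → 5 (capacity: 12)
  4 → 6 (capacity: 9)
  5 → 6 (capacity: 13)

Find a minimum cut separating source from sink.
Min cut value = 17, edges: (1,2)

Min cut value: 17
Partition: S = [0, 1], T = [2, 3, 4, 5, 6]
Cut edges: (1,2)

By max-flow min-cut theorem, max flow = min cut = 17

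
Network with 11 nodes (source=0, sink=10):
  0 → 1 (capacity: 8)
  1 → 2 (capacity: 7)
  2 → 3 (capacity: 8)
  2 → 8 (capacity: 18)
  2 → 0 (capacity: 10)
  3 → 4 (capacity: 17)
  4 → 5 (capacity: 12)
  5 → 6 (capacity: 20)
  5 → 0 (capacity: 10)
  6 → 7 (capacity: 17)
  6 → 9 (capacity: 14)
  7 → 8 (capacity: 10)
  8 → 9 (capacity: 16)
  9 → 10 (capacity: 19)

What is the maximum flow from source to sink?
Maximum flow = 7

Max flow: 7

Flow assignment:
  0 → 1: 7/8
  1 → 2: 7/7
  2 → 8: 7/18
  8 → 9: 7/16
  9 → 10: 7/19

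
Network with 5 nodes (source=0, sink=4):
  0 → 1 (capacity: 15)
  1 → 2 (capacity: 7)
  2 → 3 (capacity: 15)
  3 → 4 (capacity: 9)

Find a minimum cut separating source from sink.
Min cut value = 7, edges: (1,2)

Min cut value: 7
Partition: S = [0, 1], T = [2, 3, 4]
Cut edges: (1,2)

By max-flow min-cut theorem, max flow = min cut = 7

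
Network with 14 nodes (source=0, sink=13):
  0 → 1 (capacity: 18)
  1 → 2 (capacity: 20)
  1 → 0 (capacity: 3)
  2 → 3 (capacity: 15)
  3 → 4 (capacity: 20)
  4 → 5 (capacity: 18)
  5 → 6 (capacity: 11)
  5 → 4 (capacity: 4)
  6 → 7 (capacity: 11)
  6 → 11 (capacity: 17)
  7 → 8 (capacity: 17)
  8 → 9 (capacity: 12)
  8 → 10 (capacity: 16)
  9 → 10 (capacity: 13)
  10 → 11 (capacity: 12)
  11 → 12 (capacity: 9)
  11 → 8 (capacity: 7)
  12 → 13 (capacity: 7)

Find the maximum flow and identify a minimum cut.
Max flow = 7, Min cut edges: (12,13)

Maximum flow: 7
Minimum cut: (12,13)
Partition: S = [0, 1, 2, 3, 4, 5, 6, 7, 8, 9, 10, 11, 12], T = [13]

Max-flow min-cut theorem verified: both equal 7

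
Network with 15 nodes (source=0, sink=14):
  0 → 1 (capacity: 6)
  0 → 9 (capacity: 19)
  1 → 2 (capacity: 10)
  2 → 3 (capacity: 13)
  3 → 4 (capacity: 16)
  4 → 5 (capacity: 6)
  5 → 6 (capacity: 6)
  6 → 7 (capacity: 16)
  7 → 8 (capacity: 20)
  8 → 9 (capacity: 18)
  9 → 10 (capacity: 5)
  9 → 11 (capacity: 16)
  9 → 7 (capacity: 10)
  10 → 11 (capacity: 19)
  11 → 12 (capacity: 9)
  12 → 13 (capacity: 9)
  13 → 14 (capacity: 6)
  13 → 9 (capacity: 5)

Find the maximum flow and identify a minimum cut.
Max flow = 6, Min cut edges: (13,14)

Maximum flow: 6
Minimum cut: (13,14)
Partition: S = [0, 1, 2, 3, 4, 5, 6, 7, 8, 9, 10, 11, 12, 13], T = [14]

Max-flow min-cut theorem verified: both equal 6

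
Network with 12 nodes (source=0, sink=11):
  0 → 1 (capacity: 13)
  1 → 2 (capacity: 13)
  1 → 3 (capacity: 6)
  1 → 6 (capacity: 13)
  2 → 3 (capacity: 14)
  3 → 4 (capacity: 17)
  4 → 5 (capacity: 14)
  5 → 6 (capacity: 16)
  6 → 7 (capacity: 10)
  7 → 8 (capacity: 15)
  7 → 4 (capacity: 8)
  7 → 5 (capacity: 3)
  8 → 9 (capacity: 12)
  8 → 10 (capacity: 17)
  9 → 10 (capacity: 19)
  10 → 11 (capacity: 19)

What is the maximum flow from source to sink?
Maximum flow = 10

Max flow: 10

Flow assignment:
  0 → 1: 10/13
  1 → 6: 10/13
  6 → 7: 10/10
  7 → 8: 10/15
  8 → 10: 10/17
  10 → 11: 10/19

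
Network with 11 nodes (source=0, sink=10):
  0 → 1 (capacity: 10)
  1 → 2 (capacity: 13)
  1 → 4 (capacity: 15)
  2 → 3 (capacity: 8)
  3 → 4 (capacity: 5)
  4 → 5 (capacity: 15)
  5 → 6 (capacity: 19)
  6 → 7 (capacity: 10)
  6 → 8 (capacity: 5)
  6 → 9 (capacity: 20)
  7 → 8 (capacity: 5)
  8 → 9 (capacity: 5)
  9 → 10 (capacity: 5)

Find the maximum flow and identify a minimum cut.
Max flow = 5, Min cut edges: (9,10)

Maximum flow: 5
Minimum cut: (9,10)
Partition: S = [0, 1, 2, 3, 4, 5, 6, 7, 8, 9], T = [10]

Max-flow min-cut theorem verified: both equal 5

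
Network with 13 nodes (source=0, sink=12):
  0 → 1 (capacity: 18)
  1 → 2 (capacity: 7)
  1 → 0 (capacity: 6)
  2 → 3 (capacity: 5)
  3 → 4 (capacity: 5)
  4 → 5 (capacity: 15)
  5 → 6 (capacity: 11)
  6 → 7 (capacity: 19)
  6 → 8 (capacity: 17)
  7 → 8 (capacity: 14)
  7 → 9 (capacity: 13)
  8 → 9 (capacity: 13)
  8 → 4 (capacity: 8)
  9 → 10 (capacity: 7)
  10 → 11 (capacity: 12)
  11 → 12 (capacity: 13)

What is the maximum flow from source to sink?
Maximum flow = 5

Max flow: 5

Flow assignment:
  0 → 1: 5/18
  1 → 2: 5/7
  2 → 3: 5/5
  3 → 4: 5/5
  4 → 5: 5/15
  5 → 6: 5/11
  6 → 7: 5/19
  7 → 9: 5/13
  9 → 10: 5/7
  10 → 11: 5/12
  11 → 12: 5/13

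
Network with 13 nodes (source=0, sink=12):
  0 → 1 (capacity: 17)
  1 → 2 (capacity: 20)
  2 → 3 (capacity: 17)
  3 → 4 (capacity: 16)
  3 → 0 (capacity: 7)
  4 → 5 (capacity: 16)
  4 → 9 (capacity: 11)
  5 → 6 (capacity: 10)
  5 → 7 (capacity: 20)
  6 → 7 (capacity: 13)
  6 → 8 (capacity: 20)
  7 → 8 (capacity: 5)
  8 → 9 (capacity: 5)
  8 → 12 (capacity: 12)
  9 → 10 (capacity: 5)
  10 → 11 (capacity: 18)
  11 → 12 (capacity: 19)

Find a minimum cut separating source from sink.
Min cut value = 16, edges: (3,4)

Min cut value: 16
Partition: S = [0, 1, 2, 3], T = [4, 5, 6, 7, 8, 9, 10, 11, 12]
Cut edges: (3,4)

By max-flow min-cut theorem, max flow = min cut = 16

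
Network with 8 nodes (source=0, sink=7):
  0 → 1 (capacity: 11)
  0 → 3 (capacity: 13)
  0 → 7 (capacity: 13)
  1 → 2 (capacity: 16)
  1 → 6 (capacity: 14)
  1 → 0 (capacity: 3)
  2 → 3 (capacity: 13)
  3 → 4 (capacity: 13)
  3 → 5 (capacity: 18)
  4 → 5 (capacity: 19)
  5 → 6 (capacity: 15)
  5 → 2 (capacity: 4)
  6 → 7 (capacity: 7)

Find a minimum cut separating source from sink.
Min cut value = 20, edges: (0,7), (6,7)

Min cut value: 20
Partition: S = [0, 1, 2, 3, 4, 5, 6], T = [7]
Cut edges: (0,7), (6,7)

By max-flow min-cut theorem, max flow = min cut = 20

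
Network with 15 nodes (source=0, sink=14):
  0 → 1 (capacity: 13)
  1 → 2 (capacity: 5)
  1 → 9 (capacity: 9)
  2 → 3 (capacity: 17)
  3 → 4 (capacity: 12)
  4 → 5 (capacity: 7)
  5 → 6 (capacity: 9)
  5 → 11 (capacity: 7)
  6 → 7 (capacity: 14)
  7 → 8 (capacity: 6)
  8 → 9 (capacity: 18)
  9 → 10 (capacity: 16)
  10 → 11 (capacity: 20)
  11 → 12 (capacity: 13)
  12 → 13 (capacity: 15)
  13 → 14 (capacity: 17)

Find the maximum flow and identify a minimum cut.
Max flow = 13, Min cut edges: (11,12)

Maximum flow: 13
Minimum cut: (11,12)
Partition: S = [0, 1, 2, 3, 4, 5, 6, 7, 8, 9, 10, 11], T = [12, 13, 14]

Max-flow min-cut theorem verified: both equal 13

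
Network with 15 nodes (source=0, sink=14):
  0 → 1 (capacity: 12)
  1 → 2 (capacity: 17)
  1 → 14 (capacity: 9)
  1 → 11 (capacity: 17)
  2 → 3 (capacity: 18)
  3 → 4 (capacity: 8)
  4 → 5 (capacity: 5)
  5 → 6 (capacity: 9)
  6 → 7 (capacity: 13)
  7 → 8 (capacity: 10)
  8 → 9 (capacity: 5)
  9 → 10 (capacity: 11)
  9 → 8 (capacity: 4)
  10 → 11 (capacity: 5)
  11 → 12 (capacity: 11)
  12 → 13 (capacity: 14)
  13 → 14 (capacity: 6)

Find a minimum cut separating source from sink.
Min cut value = 12, edges: (0,1)

Min cut value: 12
Partition: S = [0], T = [1, 2, 3, 4, 5, 6, 7, 8, 9, 10, 11, 12, 13, 14]
Cut edges: (0,1)

By max-flow min-cut theorem, max flow = min cut = 12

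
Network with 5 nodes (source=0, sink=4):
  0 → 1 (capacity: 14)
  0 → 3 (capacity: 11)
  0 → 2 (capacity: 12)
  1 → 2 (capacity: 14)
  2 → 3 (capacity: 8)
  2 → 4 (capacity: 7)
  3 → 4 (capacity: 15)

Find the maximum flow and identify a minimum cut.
Max flow = 22, Min cut edges: (2,4), (3,4)

Maximum flow: 22
Minimum cut: (2,4), (3,4)
Partition: S = [0, 1, 2, 3], T = [4]

Max-flow min-cut theorem verified: both equal 22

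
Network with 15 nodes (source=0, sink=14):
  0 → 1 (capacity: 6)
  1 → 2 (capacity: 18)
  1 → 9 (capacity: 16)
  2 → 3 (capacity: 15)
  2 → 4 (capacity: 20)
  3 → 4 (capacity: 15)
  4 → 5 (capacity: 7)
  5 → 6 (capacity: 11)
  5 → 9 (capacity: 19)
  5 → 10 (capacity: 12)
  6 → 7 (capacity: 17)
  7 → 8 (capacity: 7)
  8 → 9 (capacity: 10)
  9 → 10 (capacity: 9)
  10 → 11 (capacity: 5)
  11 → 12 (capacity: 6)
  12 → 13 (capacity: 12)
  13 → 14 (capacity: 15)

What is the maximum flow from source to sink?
Maximum flow = 5

Max flow: 5

Flow assignment:
  0 → 1: 5/6
  1 → 9: 5/16
  9 → 10: 5/9
  10 → 11: 5/5
  11 → 12: 5/6
  12 → 13: 5/12
  13 → 14: 5/15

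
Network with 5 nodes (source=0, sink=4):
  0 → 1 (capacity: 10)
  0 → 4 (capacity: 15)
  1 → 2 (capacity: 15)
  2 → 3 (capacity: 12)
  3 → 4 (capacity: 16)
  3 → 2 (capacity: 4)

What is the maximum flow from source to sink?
Maximum flow = 25

Max flow: 25

Flow assignment:
  0 → 1: 10/10
  0 → 4: 15/15
  1 → 2: 10/15
  2 → 3: 10/12
  3 → 4: 10/16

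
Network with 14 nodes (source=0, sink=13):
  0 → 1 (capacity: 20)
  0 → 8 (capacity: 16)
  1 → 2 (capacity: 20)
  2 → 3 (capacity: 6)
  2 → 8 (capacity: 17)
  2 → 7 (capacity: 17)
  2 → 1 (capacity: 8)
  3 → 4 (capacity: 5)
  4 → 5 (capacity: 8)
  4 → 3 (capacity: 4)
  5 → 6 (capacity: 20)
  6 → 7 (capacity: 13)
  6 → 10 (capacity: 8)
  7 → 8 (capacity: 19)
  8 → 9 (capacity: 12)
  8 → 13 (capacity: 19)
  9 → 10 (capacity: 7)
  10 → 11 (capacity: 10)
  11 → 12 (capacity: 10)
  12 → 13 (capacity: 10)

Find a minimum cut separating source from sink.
Min cut value = 29, edges: (8,13), (12,13)

Min cut value: 29
Partition: S = [0, 1, 2, 3, 4, 5, 6, 7, 8, 9, 10, 11, 12], T = [13]
Cut edges: (8,13), (12,13)

By max-flow min-cut theorem, max flow = min cut = 29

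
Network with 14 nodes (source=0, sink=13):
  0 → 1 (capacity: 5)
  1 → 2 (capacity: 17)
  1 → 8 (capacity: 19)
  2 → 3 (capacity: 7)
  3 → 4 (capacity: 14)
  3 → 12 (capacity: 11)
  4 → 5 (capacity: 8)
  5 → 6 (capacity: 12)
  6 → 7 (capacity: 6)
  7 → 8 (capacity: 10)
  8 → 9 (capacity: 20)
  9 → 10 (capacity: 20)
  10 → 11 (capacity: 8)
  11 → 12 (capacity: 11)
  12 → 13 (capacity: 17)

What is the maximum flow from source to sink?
Maximum flow = 5

Max flow: 5

Flow assignment:
  0 → 1: 5/5
  1 → 2: 5/17
  2 → 3: 5/7
  3 → 12: 5/11
  12 → 13: 5/17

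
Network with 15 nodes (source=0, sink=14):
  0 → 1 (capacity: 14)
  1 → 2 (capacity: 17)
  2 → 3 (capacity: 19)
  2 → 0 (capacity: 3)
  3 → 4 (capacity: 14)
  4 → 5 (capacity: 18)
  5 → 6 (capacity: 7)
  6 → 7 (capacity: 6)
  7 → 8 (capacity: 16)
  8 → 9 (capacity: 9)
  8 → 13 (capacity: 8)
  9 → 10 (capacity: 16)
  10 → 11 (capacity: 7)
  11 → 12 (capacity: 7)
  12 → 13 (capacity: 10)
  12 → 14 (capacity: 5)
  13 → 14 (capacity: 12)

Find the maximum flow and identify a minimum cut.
Max flow = 6, Min cut edges: (6,7)

Maximum flow: 6
Minimum cut: (6,7)
Partition: S = [0, 1, 2, 3, 4, 5, 6], T = [7, 8, 9, 10, 11, 12, 13, 14]

Max-flow min-cut theorem verified: both equal 6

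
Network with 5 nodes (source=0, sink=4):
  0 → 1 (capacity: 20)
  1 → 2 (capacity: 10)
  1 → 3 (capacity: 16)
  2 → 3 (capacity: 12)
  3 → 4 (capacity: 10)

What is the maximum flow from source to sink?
Maximum flow = 10

Max flow: 10

Flow assignment:
  0 → 1: 10/20
  1 → 3: 10/16
  3 → 4: 10/10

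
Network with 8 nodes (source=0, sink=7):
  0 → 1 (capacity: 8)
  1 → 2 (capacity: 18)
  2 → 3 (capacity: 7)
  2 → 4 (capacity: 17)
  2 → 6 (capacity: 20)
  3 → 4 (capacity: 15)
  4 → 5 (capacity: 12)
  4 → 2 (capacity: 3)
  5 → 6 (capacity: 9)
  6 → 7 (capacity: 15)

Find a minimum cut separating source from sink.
Min cut value = 8, edges: (0,1)

Min cut value: 8
Partition: S = [0], T = [1, 2, 3, 4, 5, 6, 7]
Cut edges: (0,1)

By max-flow min-cut theorem, max flow = min cut = 8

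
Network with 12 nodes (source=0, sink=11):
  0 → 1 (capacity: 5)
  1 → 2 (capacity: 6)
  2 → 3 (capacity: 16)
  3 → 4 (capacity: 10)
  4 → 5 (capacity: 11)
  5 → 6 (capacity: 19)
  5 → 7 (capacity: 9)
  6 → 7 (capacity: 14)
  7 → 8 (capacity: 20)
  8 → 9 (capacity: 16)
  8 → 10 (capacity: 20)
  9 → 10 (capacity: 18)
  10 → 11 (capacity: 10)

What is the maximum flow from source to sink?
Maximum flow = 5

Max flow: 5

Flow assignment:
  0 → 1: 5/5
  1 → 2: 5/6
  2 → 3: 5/16
  3 → 4: 5/10
  4 → 5: 5/11
  5 → 7: 5/9
  7 → 8: 5/20
  8 → 10: 5/20
  10 → 11: 5/10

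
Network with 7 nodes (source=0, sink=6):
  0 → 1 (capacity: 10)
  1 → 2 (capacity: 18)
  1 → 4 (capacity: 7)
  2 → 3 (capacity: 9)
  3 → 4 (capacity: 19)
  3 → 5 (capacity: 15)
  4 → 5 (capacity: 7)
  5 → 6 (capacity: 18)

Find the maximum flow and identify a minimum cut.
Max flow = 10, Min cut edges: (0,1)

Maximum flow: 10
Minimum cut: (0,1)
Partition: S = [0], T = [1, 2, 3, 4, 5, 6]

Max-flow min-cut theorem verified: both equal 10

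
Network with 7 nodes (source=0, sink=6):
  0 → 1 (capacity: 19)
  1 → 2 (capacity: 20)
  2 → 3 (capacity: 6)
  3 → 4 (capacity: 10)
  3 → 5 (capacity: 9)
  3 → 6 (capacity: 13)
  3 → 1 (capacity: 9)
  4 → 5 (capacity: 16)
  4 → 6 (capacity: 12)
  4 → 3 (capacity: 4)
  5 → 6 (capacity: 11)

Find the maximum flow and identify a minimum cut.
Max flow = 6, Min cut edges: (2,3)

Maximum flow: 6
Minimum cut: (2,3)
Partition: S = [0, 1, 2], T = [3, 4, 5, 6]

Max-flow min-cut theorem verified: both equal 6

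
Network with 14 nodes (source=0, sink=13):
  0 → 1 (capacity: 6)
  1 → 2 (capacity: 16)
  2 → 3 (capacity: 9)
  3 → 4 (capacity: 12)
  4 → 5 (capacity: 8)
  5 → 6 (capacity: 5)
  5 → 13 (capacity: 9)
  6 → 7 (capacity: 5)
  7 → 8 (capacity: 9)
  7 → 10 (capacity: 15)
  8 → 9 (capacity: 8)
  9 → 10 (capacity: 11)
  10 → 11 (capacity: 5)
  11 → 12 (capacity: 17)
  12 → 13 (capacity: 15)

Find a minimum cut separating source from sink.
Min cut value = 6, edges: (0,1)

Min cut value: 6
Partition: S = [0], T = [1, 2, 3, 4, 5, 6, 7, 8, 9, 10, 11, 12, 13]
Cut edges: (0,1)

By max-flow min-cut theorem, max flow = min cut = 6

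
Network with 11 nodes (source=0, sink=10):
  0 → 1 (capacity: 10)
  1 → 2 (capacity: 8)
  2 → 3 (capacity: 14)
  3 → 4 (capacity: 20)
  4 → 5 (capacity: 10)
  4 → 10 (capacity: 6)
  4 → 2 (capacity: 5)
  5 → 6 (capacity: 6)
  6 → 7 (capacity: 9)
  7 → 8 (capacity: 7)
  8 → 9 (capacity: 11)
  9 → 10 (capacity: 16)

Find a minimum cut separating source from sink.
Min cut value = 8, edges: (1,2)

Min cut value: 8
Partition: S = [0, 1], T = [2, 3, 4, 5, 6, 7, 8, 9, 10]
Cut edges: (1,2)

By max-flow min-cut theorem, max flow = min cut = 8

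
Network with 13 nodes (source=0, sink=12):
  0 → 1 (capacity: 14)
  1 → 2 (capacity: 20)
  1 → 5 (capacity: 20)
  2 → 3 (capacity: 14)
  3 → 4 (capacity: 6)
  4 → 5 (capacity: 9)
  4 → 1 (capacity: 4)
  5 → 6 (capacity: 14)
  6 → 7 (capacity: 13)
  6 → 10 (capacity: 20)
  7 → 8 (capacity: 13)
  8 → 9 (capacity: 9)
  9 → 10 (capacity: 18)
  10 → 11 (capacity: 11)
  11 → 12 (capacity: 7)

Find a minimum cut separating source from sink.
Min cut value = 7, edges: (11,12)

Min cut value: 7
Partition: S = [0, 1, 2, 3, 4, 5, 6, 7, 8, 9, 10, 11], T = [12]
Cut edges: (11,12)

By max-flow min-cut theorem, max flow = min cut = 7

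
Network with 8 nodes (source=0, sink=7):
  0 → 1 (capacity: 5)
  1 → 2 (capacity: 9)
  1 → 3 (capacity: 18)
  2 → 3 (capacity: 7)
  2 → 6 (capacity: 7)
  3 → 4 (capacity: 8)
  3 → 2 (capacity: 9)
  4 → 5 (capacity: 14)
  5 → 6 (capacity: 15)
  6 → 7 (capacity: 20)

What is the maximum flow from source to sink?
Maximum flow = 5

Max flow: 5

Flow assignment:
  0 → 1: 5/5
  1 → 2: 5/9
  2 → 6: 5/7
  6 → 7: 5/20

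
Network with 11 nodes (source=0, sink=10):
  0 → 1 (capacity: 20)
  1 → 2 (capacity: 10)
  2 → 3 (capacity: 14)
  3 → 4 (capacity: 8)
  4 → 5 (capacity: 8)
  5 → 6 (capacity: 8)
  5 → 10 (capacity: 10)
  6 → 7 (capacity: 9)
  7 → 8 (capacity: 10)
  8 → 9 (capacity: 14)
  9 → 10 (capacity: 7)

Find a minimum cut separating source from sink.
Min cut value = 8, edges: (4,5)

Min cut value: 8
Partition: S = [0, 1, 2, 3, 4], T = [5, 6, 7, 8, 9, 10]
Cut edges: (4,5)

By max-flow min-cut theorem, max flow = min cut = 8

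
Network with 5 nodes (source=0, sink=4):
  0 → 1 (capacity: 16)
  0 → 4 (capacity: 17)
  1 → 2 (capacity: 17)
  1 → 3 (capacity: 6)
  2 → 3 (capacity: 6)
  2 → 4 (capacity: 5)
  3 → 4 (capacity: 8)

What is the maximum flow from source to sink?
Maximum flow = 30

Max flow: 30

Flow assignment:
  0 → 1: 13/16
  0 → 4: 17/17
  1 → 2: 11/17
  1 → 3: 2/6
  2 → 3: 6/6
  2 → 4: 5/5
  3 → 4: 8/8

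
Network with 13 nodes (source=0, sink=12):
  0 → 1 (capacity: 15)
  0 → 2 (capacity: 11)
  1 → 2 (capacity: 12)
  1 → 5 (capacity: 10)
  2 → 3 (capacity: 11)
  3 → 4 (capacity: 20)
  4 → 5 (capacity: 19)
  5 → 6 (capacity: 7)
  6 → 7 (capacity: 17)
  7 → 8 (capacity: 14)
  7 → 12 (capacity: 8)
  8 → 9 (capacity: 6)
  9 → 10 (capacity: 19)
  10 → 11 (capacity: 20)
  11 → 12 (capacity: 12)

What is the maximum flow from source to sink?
Maximum flow = 7

Max flow: 7

Flow assignment:
  0 → 1: 7/15
  1 → 5: 7/10
  5 → 6: 7/7
  6 → 7: 7/17
  7 → 12: 7/8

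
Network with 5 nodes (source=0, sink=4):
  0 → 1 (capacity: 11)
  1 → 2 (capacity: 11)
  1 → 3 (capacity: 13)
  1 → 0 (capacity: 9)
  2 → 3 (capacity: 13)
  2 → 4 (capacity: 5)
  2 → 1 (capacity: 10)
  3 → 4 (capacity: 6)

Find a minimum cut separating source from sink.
Min cut value = 11, edges: (2,4), (3,4)

Min cut value: 11
Partition: S = [0, 1, 2, 3], T = [4]
Cut edges: (2,4), (3,4)

By max-flow min-cut theorem, max flow = min cut = 11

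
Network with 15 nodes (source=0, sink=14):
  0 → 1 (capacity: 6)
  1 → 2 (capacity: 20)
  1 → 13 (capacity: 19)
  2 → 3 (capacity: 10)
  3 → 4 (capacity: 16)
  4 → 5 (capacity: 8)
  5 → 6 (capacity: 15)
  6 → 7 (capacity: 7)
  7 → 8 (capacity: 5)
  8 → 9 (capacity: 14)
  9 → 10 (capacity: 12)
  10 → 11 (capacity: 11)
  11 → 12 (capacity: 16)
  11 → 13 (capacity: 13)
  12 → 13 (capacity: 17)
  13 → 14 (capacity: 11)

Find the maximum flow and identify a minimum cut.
Max flow = 6, Min cut edges: (0,1)

Maximum flow: 6
Minimum cut: (0,1)
Partition: S = [0], T = [1, 2, 3, 4, 5, 6, 7, 8, 9, 10, 11, 12, 13, 14]

Max-flow min-cut theorem verified: both equal 6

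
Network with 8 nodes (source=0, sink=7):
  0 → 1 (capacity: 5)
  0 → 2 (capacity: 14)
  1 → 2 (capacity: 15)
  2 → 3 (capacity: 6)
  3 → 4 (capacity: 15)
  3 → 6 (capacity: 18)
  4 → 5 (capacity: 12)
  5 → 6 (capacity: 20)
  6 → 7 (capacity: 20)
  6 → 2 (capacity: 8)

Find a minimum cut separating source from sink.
Min cut value = 6, edges: (2,3)

Min cut value: 6
Partition: S = [0, 1, 2], T = [3, 4, 5, 6, 7]
Cut edges: (2,3)

By max-flow min-cut theorem, max flow = min cut = 6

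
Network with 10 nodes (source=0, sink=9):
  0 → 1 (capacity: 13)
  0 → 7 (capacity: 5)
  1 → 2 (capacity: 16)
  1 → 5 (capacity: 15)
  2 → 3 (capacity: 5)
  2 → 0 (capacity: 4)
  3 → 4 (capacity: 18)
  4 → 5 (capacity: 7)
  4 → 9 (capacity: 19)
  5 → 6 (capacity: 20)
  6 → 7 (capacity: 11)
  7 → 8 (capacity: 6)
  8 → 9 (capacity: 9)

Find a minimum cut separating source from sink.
Min cut value = 11, edges: (2,3), (7,8)

Min cut value: 11
Partition: S = [0, 1, 2, 5, 6, 7], T = [3, 4, 8, 9]
Cut edges: (2,3), (7,8)

By max-flow min-cut theorem, max flow = min cut = 11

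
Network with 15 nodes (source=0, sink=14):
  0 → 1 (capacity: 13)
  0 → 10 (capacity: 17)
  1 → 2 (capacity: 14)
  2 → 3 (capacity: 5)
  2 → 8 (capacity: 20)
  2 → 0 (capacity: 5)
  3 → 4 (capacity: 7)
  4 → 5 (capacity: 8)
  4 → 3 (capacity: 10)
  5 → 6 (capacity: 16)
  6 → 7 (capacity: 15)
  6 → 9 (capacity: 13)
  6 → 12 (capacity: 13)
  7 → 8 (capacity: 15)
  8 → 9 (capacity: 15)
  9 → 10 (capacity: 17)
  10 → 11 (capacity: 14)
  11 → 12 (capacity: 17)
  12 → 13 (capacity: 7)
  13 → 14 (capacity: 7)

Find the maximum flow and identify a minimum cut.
Max flow = 7, Min cut edges: (13,14)

Maximum flow: 7
Minimum cut: (13,14)
Partition: S = [0, 1, 2, 3, 4, 5, 6, 7, 8, 9, 10, 11, 12, 13], T = [14]

Max-flow min-cut theorem verified: both equal 7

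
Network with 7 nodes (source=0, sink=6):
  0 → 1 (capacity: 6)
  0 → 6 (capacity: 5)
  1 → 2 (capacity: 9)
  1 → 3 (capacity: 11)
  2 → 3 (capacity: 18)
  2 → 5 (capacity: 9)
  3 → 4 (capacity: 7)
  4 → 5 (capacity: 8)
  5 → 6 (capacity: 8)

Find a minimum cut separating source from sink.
Min cut value = 11, edges: (0,1), (0,6)

Min cut value: 11
Partition: S = [0], T = [1, 2, 3, 4, 5, 6]
Cut edges: (0,1), (0,6)

By max-flow min-cut theorem, max flow = min cut = 11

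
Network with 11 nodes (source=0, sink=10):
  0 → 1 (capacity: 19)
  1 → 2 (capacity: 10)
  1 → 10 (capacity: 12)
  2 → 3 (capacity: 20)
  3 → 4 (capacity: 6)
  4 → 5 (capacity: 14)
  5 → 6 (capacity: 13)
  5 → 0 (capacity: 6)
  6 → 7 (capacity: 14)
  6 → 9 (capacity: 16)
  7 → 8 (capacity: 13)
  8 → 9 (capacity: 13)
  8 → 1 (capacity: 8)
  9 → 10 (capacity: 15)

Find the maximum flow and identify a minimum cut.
Max flow = 18, Min cut edges: (1,10), (3,4)

Maximum flow: 18
Minimum cut: (1,10), (3,4)
Partition: S = [0, 1, 2, 3], T = [4, 5, 6, 7, 8, 9, 10]

Max-flow min-cut theorem verified: both equal 18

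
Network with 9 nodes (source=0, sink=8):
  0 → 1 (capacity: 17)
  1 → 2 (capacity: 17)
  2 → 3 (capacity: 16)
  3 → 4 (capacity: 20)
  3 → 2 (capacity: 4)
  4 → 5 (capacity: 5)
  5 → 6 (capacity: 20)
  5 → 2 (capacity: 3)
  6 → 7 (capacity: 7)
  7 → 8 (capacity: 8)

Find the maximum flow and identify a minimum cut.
Max flow = 5, Min cut edges: (4,5)

Maximum flow: 5
Minimum cut: (4,5)
Partition: S = [0, 1, 2, 3, 4], T = [5, 6, 7, 8]

Max-flow min-cut theorem verified: both equal 5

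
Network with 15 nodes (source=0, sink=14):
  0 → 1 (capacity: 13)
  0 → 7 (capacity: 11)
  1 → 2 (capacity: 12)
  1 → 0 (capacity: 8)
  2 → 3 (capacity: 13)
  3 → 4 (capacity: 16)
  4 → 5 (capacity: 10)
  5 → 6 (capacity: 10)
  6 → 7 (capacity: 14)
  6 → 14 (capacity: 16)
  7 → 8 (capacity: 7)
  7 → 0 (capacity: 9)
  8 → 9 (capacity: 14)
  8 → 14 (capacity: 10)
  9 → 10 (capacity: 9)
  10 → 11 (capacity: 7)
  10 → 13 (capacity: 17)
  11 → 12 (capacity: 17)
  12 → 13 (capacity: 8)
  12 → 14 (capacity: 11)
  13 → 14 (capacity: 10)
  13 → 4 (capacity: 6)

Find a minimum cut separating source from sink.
Min cut value = 17, edges: (5,6), (7,8)

Min cut value: 17
Partition: S = [0, 1, 2, 3, 4, 5, 7], T = [6, 8, 9, 10, 11, 12, 13, 14]
Cut edges: (5,6), (7,8)

By max-flow min-cut theorem, max flow = min cut = 17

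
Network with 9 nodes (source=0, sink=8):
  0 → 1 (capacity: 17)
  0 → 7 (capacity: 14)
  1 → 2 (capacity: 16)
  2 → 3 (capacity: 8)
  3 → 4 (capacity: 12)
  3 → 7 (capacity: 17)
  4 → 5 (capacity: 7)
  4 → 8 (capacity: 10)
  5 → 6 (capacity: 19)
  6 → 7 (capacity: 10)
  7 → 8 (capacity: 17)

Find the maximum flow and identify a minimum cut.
Max flow = 22, Min cut edges: (0,7), (2,3)

Maximum flow: 22
Minimum cut: (0,7), (2,3)
Partition: S = [0, 1, 2], T = [3, 4, 5, 6, 7, 8]

Max-flow min-cut theorem verified: both equal 22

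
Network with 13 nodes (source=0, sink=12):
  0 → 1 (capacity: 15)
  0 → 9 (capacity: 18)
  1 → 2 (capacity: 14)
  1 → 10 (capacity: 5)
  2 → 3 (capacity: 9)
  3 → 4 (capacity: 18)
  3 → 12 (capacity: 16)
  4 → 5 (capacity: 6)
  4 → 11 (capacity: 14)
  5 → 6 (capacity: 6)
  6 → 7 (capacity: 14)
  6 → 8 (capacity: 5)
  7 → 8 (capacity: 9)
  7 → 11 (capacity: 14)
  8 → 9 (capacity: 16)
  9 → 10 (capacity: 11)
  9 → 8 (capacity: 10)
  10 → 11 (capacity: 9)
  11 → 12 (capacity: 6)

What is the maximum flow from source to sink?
Maximum flow = 15

Max flow: 15

Flow assignment:
  0 → 1: 14/15
  0 → 9: 1/18
  1 → 2: 9/14
  1 → 10: 5/5
  2 → 3: 9/9
  3 → 12: 9/16
  9 → 10: 1/11
  10 → 11: 6/9
  11 → 12: 6/6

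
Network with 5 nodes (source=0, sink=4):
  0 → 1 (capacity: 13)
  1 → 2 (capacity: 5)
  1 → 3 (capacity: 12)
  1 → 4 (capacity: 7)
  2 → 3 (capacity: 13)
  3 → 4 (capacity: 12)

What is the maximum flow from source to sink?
Maximum flow = 13

Max flow: 13

Flow assignment:
  0 → 1: 13/13
  1 → 3: 6/12
  1 → 4: 7/7
  3 → 4: 6/12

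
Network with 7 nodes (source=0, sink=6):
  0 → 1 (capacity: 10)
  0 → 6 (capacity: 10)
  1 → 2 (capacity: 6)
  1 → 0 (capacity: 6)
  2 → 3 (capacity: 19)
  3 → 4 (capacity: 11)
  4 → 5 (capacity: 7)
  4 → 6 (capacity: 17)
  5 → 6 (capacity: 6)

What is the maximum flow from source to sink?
Maximum flow = 16

Max flow: 16

Flow assignment:
  0 → 1: 6/10
  0 → 6: 10/10
  1 → 2: 6/6
  2 → 3: 6/19
  3 → 4: 6/11
  4 → 6: 6/17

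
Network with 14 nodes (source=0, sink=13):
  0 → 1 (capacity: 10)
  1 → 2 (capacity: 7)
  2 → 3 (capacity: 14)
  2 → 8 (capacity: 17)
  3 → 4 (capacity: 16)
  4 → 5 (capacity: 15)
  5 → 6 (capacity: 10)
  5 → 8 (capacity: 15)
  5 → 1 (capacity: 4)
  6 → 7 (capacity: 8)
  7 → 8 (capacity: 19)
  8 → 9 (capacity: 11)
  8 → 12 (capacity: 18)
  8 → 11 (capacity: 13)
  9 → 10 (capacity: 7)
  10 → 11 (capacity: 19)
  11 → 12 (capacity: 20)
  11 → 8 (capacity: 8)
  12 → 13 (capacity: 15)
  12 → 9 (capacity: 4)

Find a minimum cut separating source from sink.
Min cut value = 7, edges: (1,2)

Min cut value: 7
Partition: S = [0, 1], T = [2, 3, 4, 5, 6, 7, 8, 9, 10, 11, 12, 13]
Cut edges: (1,2)

By max-flow min-cut theorem, max flow = min cut = 7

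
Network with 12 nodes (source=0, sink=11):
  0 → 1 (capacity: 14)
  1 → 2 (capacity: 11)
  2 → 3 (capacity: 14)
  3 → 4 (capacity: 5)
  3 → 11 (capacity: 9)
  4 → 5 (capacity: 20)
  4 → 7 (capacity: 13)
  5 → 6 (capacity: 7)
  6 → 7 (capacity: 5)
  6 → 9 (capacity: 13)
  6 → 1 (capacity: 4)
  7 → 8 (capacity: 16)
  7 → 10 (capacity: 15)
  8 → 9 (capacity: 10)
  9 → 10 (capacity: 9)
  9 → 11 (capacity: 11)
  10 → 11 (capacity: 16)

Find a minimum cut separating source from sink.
Min cut value = 11, edges: (1,2)

Min cut value: 11
Partition: S = [0, 1], T = [2, 3, 4, 5, 6, 7, 8, 9, 10, 11]
Cut edges: (1,2)

By max-flow min-cut theorem, max flow = min cut = 11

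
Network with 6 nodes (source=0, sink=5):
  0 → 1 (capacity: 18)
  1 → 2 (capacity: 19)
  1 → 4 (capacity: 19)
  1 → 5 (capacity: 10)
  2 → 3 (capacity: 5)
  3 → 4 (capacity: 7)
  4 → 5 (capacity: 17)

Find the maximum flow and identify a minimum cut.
Max flow = 18, Min cut edges: (0,1)

Maximum flow: 18
Minimum cut: (0,1)
Partition: S = [0], T = [1, 2, 3, 4, 5]

Max-flow min-cut theorem verified: both equal 18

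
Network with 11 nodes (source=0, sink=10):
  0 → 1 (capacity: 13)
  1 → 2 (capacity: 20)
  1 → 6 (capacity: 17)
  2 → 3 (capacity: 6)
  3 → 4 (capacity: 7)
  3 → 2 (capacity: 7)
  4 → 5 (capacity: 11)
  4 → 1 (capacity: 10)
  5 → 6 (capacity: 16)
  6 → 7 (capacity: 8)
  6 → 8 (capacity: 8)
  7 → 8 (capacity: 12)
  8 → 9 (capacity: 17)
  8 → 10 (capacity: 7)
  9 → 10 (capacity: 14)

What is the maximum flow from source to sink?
Maximum flow = 13

Max flow: 13

Flow assignment:
  0 → 1: 13/13
  1 → 6: 13/17
  6 → 7: 5/8
  6 → 8: 8/8
  7 → 8: 5/12
  8 → 9: 6/17
  8 → 10: 7/7
  9 → 10: 6/14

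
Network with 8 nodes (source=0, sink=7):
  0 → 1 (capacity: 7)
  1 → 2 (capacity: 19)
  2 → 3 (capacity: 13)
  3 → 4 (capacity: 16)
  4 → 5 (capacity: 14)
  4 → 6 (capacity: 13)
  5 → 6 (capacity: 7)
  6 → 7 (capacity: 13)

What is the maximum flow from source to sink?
Maximum flow = 7

Max flow: 7

Flow assignment:
  0 → 1: 7/7
  1 → 2: 7/19
  2 → 3: 7/13
  3 → 4: 7/16
  4 → 6: 7/13
  6 → 7: 7/13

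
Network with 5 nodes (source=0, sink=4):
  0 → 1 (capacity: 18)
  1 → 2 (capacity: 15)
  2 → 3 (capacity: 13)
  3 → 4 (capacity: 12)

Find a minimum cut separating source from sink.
Min cut value = 12, edges: (3,4)

Min cut value: 12
Partition: S = [0, 1, 2, 3], T = [4]
Cut edges: (3,4)

By max-flow min-cut theorem, max flow = min cut = 12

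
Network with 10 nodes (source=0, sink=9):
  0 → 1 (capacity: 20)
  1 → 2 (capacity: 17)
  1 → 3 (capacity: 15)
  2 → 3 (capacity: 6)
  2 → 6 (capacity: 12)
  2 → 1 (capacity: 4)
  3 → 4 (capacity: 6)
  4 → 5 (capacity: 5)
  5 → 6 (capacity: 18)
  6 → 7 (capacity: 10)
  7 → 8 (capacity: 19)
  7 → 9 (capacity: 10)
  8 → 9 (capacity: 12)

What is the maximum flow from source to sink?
Maximum flow = 10

Max flow: 10

Flow assignment:
  0 → 1: 10/20
  1 → 2: 10/17
  2 → 3: 5/6
  2 → 6: 5/12
  3 → 4: 5/6
  4 → 5: 5/5
  5 → 6: 5/18
  6 → 7: 10/10
  7 → 9: 10/10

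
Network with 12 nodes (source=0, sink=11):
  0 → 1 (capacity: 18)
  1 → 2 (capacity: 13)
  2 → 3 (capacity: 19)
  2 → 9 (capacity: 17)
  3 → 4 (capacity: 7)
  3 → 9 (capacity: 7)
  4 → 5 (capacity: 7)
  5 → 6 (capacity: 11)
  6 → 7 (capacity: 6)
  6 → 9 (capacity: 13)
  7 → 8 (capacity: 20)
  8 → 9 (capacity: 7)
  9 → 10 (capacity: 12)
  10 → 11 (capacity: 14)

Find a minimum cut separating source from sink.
Min cut value = 12, edges: (9,10)

Min cut value: 12
Partition: S = [0, 1, 2, 3, 4, 5, 6, 7, 8, 9], T = [10, 11]
Cut edges: (9,10)

By max-flow min-cut theorem, max flow = min cut = 12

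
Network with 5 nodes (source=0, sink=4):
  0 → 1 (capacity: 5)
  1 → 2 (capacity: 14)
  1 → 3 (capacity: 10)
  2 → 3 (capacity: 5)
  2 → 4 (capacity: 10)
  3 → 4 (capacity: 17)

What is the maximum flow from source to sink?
Maximum flow = 5

Max flow: 5

Flow assignment:
  0 → 1: 5/5
  1 → 2: 5/14
  2 → 4: 5/10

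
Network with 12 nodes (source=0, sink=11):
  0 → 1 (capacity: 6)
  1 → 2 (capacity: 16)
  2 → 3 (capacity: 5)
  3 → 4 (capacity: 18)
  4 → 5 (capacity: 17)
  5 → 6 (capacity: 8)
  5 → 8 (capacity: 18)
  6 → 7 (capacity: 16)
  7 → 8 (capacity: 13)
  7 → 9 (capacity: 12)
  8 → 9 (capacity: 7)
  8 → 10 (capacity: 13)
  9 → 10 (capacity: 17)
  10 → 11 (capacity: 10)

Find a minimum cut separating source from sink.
Min cut value = 5, edges: (2,3)

Min cut value: 5
Partition: S = [0, 1, 2], T = [3, 4, 5, 6, 7, 8, 9, 10, 11]
Cut edges: (2,3)

By max-flow min-cut theorem, max flow = min cut = 5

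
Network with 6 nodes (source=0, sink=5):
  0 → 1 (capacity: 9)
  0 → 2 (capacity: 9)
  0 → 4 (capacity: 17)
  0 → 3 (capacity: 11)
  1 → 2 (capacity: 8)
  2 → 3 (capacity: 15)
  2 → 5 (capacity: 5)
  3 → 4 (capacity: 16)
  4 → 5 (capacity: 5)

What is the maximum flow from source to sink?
Maximum flow = 10

Max flow: 10

Flow assignment:
  0 → 1: 8/9
  0 → 2: 2/9
  1 → 2: 8/8
  2 → 3: 5/15
  2 → 5: 5/5
  3 → 4: 5/16
  4 → 5: 5/5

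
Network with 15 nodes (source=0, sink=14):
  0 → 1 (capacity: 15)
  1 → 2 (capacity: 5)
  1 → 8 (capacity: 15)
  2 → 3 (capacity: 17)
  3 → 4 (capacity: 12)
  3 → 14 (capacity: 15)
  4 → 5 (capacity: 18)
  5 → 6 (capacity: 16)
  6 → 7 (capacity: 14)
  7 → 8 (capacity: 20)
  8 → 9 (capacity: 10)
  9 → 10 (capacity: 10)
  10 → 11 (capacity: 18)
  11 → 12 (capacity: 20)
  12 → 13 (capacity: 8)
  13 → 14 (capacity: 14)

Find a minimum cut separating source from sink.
Min cut value = 13, edges: (1,2), (12,13)

Min cut value: 13
Partition: S = [0, 1, 4, 5, 6, 7, 8, 9, 10, 11, 12], T = [2, 3, 13, 14]
Cut edges: (1,2), (12,13)

By max-flow min-cut theorem, max flow = min cut = 13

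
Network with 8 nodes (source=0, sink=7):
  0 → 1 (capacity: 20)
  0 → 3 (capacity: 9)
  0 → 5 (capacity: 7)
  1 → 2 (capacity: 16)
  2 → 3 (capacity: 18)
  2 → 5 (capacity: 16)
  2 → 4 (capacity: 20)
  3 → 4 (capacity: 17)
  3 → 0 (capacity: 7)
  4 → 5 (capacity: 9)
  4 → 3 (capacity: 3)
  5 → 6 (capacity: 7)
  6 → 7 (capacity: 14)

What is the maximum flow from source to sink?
Maximum flow = 7

Max flow: 7

Flow assignment:
  0 → 3: 7/9
  3 → 4: 7/17
  4 → 5: 7/9
  5 → 6: 7/7
  6 → 7: 7/14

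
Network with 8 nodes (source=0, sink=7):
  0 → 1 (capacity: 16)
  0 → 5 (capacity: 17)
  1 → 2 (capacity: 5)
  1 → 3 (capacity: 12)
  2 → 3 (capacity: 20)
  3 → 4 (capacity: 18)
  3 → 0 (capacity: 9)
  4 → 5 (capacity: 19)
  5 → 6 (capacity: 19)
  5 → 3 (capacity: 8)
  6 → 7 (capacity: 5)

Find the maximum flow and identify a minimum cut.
Max flow = 5, Min cut edges: (6,7)

Maximum flow: 5
Minimum cut: (6,7)
Partition: S = [0, 1, 2, 3, 4, 5, 6], T = [7]

Max-flow min-cut theorem verified: both equal 5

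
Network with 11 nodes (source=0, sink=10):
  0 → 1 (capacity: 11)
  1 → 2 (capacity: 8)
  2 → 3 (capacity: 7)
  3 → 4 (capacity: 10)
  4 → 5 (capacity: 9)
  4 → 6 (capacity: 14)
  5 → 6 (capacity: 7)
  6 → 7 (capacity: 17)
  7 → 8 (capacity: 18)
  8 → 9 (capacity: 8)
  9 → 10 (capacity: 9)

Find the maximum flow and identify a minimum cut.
Max flow = 7, Min cut edges: (2,3)

Maximum flow: 7
Minimum cut: (2,3)
Partition: S = [0, 1, 2], T = [3, 4, 5, 6, 7, 8, 9, 10]

Max-flow min-cut theorem verified: both equal 7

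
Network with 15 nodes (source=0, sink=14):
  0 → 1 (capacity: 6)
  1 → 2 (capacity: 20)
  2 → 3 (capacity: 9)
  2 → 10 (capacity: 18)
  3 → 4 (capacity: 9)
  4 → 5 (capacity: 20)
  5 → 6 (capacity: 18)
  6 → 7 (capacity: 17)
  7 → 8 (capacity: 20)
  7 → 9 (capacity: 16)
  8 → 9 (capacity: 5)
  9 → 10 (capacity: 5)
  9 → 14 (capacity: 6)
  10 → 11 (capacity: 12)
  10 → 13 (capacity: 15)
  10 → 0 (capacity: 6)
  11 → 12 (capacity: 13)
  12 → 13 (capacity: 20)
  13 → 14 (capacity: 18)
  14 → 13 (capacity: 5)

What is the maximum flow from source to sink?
Maximum flow = 6

Max flow: 6

Flow assignment:
  0 → 1: 6/6
  1 → 2: 6/20
  2 → 10: 6/18
  10 → 13: 6/15
  13 → 14: 6/18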